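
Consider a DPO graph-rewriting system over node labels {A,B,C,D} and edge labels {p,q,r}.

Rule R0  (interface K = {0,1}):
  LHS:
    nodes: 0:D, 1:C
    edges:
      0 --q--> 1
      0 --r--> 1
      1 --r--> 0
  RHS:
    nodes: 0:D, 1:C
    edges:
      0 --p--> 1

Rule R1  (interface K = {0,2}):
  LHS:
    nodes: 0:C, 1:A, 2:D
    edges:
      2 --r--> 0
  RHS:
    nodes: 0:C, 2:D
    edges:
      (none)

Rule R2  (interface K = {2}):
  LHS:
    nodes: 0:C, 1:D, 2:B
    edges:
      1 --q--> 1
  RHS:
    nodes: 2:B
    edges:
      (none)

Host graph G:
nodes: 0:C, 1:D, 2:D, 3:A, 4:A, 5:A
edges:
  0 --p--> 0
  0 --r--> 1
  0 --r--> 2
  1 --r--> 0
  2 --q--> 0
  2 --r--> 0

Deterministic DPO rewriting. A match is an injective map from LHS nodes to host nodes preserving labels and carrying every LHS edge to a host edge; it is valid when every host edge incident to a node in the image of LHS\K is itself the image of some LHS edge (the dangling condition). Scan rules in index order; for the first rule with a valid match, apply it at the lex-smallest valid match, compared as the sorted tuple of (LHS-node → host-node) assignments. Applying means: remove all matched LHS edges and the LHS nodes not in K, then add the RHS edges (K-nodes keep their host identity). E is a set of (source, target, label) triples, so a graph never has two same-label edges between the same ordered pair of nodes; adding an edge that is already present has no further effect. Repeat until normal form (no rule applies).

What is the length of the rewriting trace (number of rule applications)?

Answer: 2

Rewrite trace:
start.  V:6 E:6  edges: 0-p->0 0-r->1 0-r->2 1-r->0 2-q->0 2-r->0
1. fire R0 via {0↦2, 1↦0}  →  V:6 E:4  edges: 0-p->0 0-r->1 1-r->0 2-p->0
2. fire R1 via {0↦0, 1↦3, 2↦1}  →  V:5 E:3  edges: 0-p->0 0-r->1 2-p->0
halt: no rule applies after step 2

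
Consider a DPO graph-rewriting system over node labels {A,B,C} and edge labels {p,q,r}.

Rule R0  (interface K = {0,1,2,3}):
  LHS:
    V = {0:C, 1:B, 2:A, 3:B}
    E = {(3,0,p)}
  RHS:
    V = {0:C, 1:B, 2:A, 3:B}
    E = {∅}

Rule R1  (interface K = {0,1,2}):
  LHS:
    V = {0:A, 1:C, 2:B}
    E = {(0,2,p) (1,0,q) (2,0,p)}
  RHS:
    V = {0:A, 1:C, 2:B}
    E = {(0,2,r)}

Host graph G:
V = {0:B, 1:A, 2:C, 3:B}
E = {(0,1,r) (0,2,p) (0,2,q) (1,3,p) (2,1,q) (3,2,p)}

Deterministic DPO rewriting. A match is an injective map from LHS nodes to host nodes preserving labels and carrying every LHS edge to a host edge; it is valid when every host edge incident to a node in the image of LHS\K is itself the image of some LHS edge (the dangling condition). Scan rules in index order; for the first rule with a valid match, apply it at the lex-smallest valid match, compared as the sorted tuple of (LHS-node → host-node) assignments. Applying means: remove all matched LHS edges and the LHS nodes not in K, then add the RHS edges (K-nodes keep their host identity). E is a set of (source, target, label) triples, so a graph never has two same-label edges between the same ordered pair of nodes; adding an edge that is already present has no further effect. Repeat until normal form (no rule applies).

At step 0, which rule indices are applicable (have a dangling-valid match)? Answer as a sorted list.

R0: 2 valid matches — {0↦2, 1↦0, 2↦1, 3↦3}, {0↦2, 1↦3, 2↦1, 3↦0}
R1: no valid match — LHS pattern not found

Answer: [R0]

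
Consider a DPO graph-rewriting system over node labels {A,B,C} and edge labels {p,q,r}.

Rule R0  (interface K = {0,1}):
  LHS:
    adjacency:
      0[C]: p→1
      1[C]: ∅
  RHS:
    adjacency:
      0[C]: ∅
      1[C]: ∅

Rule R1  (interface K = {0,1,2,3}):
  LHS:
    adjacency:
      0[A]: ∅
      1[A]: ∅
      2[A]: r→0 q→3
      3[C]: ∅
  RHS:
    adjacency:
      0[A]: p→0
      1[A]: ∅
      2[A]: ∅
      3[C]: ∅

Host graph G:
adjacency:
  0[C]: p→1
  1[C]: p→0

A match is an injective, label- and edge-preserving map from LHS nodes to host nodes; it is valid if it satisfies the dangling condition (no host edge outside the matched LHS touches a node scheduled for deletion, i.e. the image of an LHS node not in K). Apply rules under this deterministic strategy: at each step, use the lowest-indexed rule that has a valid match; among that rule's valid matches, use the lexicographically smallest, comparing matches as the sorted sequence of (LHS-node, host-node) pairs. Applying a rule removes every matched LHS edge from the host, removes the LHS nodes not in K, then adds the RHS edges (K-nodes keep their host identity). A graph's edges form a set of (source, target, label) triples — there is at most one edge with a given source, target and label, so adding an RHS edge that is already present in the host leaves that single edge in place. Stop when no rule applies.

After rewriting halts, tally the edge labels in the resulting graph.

initial: |V|=2 |E|=2  E = 0-p->1 1-p->0
step 1: apply R0 at {0↦0, 1↦1}  → |V|=2 |E|=1  E = 1-p->0
step 2: apply R0 at {0↦1, 1↦0}  → |V|=2 |E|=0  E = ∅
normal form: no rule applies after step 2
NF edges: []

Answer: (no edges)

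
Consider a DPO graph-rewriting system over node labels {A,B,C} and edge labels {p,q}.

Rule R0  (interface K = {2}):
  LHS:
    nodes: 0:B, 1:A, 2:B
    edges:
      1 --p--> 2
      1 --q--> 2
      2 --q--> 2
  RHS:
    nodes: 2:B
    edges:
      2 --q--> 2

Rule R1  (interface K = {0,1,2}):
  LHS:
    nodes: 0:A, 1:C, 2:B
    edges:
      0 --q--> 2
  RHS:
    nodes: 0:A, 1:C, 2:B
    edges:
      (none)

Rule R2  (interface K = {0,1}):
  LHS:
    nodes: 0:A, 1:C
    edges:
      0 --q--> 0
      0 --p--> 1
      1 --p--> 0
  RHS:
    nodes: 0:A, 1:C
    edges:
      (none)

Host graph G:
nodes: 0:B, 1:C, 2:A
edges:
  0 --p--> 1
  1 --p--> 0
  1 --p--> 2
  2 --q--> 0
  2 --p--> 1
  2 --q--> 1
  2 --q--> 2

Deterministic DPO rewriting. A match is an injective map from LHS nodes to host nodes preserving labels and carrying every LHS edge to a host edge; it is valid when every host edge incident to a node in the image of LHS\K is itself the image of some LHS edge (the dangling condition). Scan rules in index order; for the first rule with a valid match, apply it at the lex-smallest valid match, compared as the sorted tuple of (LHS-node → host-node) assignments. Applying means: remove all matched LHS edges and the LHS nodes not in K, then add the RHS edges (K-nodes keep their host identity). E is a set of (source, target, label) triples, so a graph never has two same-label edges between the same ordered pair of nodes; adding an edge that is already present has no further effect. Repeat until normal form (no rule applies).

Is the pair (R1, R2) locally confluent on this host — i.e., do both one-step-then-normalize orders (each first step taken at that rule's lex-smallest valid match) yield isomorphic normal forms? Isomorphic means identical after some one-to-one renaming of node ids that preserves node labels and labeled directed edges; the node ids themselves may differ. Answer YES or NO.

branch R1-first: apply at {0↦2, 1↦1, 2↦0} → |E|=6, then 1 more step(s) → NF |V|=3 |E|=3 V={0:B, 1:C, 2:A} E=0-p->1 1-p->0 2-q->1
branch R2-first: apply at {0↦2, 1↦1} → |E|=4, then 1 more step(s) → NF |V|=3 |E|=3 V={0:B, 1:C, 2:A} E=0-p->1 1-p->0 2-q->1
graphs isomorphic (equal up to label-preserving node renaming)

Answer: YES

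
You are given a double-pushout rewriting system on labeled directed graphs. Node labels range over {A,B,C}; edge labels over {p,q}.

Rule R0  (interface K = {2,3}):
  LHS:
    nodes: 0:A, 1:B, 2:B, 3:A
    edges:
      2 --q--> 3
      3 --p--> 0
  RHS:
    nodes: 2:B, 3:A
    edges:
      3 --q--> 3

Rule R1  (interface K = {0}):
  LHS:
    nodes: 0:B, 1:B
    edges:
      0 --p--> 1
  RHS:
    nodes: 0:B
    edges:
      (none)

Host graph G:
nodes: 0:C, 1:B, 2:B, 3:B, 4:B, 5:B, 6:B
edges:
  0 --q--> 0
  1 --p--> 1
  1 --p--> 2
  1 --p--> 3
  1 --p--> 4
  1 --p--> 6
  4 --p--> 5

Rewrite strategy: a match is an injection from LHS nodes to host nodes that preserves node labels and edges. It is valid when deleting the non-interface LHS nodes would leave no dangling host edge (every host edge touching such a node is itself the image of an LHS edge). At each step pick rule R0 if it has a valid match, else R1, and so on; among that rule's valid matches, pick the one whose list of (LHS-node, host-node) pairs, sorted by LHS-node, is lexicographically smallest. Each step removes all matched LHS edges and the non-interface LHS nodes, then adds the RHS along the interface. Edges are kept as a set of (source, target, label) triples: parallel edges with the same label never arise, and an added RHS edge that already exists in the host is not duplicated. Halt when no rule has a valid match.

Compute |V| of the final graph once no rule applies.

Answer: 2

Rewrite trace:
[0] host  ⇒  7 nodes, 7 edges  {0-q->0 1-p->1 1-p->2 1-p->3 1-p->4 1-p->6 4-p->5}
[1] R1 @ {0↦1, 1↦2}  ⇒  6 nodes, 6 edges  {0-q->0 1-p->1 1-p->3 1-p->4 1-p->6 4-p->5}
[2] R1 @ {0↦1, 1↦3}  ⇒  5 nodes, 5 edges  {0-q->0 1-p->1 1-p->4 1-p->6 4-p->5}
[3] R1 @ {0↦1, 1↦6}  ⇒  4 nodes, 4 edges  {0-q->0 1-p->1 1-p->4 4-p->5}
[4] R1 @ {0↦4, 1↦5}  ⇒  3 nodes, 3 edges  {0-q->0 1-p->1 1-p->4}
[5] R1 @ {0↦1, 1↦4}  ⇒  2 nodes, 2 edges  {0-q->0 1-p->1}
normal form: no rule applies after step 5
NF nodes: {0:C, 1:B}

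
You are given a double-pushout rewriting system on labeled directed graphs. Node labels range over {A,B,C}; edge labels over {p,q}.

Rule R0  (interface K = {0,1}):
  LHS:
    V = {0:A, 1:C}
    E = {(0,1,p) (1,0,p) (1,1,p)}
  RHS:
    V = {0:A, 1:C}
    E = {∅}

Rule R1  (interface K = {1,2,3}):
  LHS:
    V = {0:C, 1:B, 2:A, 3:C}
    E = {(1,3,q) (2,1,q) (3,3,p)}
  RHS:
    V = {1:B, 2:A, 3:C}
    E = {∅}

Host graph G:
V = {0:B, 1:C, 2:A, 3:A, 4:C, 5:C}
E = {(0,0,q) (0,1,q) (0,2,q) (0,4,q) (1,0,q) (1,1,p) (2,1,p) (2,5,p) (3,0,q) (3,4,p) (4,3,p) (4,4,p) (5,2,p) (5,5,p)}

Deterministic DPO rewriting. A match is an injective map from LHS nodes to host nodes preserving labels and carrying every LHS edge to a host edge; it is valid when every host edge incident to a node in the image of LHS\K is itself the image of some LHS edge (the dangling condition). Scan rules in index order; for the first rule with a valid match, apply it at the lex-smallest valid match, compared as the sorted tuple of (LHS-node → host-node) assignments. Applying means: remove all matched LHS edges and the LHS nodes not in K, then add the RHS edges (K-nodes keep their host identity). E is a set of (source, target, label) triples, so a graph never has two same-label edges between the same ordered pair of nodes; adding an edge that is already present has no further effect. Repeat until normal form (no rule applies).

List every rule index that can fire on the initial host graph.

R0: 2 valid matches — {0↦2, 1↦5}, {0↦3, 1↦4}
R1: no valid match — 4 raw matches, all fail dangling condition

Answer: [R0]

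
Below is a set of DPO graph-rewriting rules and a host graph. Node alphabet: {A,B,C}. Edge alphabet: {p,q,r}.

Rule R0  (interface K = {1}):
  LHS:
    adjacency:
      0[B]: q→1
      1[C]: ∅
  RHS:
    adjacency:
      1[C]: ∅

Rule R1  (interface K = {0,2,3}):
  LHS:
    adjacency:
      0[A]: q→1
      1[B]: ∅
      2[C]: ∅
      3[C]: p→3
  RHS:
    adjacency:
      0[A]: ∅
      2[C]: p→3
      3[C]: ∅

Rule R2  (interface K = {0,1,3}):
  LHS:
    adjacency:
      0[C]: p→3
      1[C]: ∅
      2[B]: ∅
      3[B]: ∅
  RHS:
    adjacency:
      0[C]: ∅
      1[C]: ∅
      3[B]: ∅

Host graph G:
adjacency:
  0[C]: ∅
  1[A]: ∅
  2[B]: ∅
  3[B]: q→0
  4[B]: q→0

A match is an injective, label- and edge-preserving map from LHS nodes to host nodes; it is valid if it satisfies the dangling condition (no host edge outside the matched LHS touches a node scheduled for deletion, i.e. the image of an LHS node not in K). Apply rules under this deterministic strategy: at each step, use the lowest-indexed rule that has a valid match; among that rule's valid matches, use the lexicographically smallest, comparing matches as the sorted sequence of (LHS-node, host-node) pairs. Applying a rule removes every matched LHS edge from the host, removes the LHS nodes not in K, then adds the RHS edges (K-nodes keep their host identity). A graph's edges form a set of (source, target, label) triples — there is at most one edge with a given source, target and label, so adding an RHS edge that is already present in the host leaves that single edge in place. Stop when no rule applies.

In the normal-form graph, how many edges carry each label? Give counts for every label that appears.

Answer: (no edges)

Steps:
start.  V:5 E:2  edges: 3-q->0 4-q->0
1. fire R0 via {0↦3, 1↦0}  →  V:4 E:1  edges: 4-q->0
2. fire R0 via {0↦4, 1↦0}  →  V:3 E:0  edges: ∅
normal form: no rule applies after step 2
NF edges: []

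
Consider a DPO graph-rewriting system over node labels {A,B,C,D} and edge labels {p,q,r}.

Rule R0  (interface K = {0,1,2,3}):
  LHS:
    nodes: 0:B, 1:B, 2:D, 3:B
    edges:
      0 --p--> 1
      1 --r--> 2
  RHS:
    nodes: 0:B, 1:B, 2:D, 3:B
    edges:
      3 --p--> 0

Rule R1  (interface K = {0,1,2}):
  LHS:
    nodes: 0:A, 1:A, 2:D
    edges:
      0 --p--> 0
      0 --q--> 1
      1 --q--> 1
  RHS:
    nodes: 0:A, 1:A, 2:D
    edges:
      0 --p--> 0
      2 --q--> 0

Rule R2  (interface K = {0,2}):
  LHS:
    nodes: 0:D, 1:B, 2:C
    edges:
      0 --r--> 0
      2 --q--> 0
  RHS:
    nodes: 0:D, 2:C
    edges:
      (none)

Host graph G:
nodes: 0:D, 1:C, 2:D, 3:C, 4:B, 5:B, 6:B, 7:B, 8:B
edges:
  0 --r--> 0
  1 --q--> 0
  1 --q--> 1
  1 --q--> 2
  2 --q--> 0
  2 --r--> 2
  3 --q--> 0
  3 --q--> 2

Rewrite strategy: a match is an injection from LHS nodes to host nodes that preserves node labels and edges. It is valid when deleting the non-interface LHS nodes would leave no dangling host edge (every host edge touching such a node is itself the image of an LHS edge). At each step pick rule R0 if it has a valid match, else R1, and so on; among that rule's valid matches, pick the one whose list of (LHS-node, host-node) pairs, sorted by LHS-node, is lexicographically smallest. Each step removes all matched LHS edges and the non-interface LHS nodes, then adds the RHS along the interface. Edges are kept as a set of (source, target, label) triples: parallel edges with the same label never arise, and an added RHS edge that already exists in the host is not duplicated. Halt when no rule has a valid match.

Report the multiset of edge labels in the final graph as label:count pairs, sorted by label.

Answer: q:4

Steps:
[0] host  ⇒  9 nodes, 8 edges  {0-r->0 1-q->0 1-q->1 1-q->2 2-q->0 2-r->2 3-q->0 3-q->2}
[1] R2 @ {0↦0, 1↦4, 2↦1}  ⇒  8 nodes, 6 edges  {1-q->1 1-q->2 2-q->0 2-r->2 3-q->0 3-q->2}
[2] R2 @ {0↦2, 1↦5, 2↦1}  ⇒  7 nodes, 4 edges  {1-q->1 2-q->0 3-q->0 3-q->2}
halt: no rule applies after step 2
NF edges: [(1, 1, 'q'), (2, 0, 'q'), (3, 0, 'q'), (3, 2, 'q')]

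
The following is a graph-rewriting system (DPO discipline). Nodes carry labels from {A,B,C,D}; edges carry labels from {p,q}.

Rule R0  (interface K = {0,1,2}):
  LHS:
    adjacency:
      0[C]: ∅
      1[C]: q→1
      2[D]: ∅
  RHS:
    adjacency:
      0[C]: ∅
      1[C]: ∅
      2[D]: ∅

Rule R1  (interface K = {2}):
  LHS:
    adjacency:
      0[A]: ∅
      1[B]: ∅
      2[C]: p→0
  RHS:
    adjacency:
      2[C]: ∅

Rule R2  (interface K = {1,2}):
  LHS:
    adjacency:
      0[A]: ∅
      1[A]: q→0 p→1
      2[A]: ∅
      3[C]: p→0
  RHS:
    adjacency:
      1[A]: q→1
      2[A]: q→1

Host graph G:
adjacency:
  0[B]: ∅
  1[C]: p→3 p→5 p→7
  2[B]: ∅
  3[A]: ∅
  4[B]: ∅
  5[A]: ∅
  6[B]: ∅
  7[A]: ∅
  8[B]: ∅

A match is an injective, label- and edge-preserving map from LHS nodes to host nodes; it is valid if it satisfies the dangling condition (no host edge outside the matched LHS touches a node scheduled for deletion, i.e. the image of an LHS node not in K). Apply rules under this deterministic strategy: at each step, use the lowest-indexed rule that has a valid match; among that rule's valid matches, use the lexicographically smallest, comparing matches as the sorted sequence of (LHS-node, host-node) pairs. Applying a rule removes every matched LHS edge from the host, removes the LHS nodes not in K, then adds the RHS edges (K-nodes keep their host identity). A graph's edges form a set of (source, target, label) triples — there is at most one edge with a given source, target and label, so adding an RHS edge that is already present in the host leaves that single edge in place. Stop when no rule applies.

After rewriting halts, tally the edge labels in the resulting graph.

initial: |V|=9 |E|=3  E = 1-p->3 1-p->5 1-p->7
step 1: apply R1 at {0↦3, 1↦0, 2↦1}  → |V|=7 |E|=2  E = 1-p->5 1-p->7
step 2: apply R1 at {0↦5, 1↦2, 2↦1}  → |V|=5 |E|=1  E = 1-p->7
step 3: apply R1 at {0↦7, 1↦4, 2↦1}  → |V|=3 |E|=0  E = ∅
halt: no rule applies after step 3
NF edges: []

Answer: (no edges)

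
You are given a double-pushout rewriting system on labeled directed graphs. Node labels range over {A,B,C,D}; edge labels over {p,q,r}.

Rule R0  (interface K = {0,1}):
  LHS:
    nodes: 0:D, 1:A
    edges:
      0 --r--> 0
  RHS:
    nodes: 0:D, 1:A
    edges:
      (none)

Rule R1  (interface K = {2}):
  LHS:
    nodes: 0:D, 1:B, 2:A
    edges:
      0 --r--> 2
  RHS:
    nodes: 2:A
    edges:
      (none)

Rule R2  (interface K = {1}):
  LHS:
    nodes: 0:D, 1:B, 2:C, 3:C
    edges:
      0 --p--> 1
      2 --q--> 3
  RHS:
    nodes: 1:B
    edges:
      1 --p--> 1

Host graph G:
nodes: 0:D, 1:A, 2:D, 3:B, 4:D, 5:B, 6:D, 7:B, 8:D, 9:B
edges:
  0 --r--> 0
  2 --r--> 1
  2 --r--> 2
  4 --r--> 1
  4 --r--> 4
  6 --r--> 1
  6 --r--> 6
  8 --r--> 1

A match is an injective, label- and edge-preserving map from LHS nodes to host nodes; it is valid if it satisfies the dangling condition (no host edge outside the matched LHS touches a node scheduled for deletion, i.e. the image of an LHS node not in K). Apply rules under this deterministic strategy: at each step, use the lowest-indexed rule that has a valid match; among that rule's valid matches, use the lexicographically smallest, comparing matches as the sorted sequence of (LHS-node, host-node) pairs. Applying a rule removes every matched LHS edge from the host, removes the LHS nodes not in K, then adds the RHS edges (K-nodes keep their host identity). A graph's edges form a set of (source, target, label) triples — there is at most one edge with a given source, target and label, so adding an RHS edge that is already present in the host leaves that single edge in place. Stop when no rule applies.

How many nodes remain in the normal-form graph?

initial: |V|=10 |E|=8  E = 0-r->0 2-r->1 2-r->2 4-r->1 4-r->4 6-r->1 6-r->6 8-r->1
step 1: apply R0 at {0↦0, 1↦1}  → |V|=10 |E|=7  E = 2-r->1 2-r->2 4-r->1 4-r->4 6-r->1 6-r->6 8-r->1
step 2: apply R0 at {0↦2, 1↦1}  → |V|=10 |E|=6  E = 2-r->1 4-r->1 4-r->4 6-r->1 6-r->6 8-r->1
step 3: apply R0 at {0↦4, 1↦1}  → |V|=10 |E|=5  E = 2-r->1 4-r->1 6-r->1 6-r->6 8-r->1
step 4: apply R0 at {0↦6, 1↦1}  → |V|=10 |E|=4  E = 2-r->1 4-r->1 6-r->1 8-r->1
step 5: apply R1 at {0↦2, 1↦3, 2↦1}  → |V|=8 |E|=3  E = 4-r->1 6-r->1 8-r->1
step 6: apply R1 at {0↦4, 1↦5, 2↦1}  → |V|=6 |E|=2  E = 6-r->1 8-r->1
step 7: apply R1 at {0↦6, 1↦7, 2↦1}  → |V|=4 |E|=1  E = 8-r->1
step 8: apply R1 at {0↦8, 1↦9, 2↦1}  → |V|=2 |E|=0  E = ∅
halt: no rule applies after step 8
NF nodes: {0:D, 1:A}

Answer: 2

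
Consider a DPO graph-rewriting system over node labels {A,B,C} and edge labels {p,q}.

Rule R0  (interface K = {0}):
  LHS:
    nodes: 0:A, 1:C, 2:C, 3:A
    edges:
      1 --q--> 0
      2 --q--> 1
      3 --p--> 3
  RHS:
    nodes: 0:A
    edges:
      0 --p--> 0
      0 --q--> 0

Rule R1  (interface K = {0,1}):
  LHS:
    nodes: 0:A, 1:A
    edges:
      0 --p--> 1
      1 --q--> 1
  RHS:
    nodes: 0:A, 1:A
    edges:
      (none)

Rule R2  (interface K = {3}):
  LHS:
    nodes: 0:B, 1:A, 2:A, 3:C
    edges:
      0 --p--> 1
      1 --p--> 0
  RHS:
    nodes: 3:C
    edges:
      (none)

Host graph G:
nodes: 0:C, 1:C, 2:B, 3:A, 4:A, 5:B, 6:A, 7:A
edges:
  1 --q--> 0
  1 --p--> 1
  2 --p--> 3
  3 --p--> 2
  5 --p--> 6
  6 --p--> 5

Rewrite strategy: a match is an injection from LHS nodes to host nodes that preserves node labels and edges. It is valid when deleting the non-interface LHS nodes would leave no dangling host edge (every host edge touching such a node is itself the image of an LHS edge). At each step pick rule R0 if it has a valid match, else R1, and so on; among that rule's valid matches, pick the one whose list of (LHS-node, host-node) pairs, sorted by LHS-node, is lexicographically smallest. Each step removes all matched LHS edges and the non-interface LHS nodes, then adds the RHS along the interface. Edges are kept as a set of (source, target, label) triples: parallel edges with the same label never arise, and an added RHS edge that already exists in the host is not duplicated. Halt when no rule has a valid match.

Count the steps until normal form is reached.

Answer: 2

Rewrite trace:
[0] host  ⇒  8 nodes, 6 edges  {1-q->0 1-p->1 2-p->3 3-p->2 5-p->6 6-p->5}
[1] R2 @ {0↦2, 1↦3, 2↦4, 3↦0}  ⇒  5 nodes, 4 edges  {1-q->0 1-p->1 5-p->6 6-p->5}
[2] R2 @ {0↦5, 1↦6, 2↦7, 3↦0}  ⇒  2 nodes, 2 edges  {1-q->0 1-p->1}
normal form: no rule applies after step 2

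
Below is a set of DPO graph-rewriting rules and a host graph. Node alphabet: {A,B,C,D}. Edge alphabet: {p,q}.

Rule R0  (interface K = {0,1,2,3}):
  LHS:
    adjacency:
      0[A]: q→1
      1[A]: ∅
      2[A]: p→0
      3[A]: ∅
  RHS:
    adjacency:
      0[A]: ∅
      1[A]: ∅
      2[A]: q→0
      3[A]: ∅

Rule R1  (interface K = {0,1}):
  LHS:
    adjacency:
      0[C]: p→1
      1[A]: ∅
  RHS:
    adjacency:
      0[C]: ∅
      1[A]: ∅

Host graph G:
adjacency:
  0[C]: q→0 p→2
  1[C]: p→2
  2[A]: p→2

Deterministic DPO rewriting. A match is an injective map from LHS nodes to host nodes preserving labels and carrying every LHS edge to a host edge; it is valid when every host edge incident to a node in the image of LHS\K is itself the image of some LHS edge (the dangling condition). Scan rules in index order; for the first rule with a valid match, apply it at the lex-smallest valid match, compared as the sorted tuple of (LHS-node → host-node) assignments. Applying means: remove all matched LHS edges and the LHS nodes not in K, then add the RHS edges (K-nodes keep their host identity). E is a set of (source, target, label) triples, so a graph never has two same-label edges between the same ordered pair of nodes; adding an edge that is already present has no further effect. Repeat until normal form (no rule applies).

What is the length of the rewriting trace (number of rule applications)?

[0] host  ⇒  3 nodes, 4 edges  {0-q->0 0-p->2 1-p->2 2-p->2}
[1] R1 @ {0↦0, 1↦2}  ⇒  3 nodes, 3 edges  {0-q->0 1-p->2 2-p->2}
[2] R1 @ {0↦1, 1↦2}  ⇒  3 nodes, 2 edges  {0-q->0 2-p->2}
normal form: no rule applies after step 2

Answer: 2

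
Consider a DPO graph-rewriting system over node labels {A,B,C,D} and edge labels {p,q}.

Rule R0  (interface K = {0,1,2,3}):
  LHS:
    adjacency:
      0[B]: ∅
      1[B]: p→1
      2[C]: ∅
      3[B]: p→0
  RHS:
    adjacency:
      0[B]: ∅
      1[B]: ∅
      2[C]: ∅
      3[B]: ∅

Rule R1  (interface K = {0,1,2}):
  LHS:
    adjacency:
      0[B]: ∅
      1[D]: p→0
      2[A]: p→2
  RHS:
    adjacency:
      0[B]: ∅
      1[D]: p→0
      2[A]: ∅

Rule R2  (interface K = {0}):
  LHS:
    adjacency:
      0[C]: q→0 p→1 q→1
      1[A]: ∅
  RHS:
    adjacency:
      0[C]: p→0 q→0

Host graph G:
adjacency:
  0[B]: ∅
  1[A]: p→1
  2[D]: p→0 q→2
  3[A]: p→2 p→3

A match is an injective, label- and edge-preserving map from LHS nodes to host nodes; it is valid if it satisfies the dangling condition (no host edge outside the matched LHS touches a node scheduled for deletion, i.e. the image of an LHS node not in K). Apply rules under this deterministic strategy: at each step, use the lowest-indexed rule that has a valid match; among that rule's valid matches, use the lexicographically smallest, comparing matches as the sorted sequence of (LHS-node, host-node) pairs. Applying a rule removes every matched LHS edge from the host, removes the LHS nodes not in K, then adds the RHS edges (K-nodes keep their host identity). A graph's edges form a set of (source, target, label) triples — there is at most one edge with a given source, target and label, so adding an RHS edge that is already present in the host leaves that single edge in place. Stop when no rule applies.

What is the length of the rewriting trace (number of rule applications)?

start.  V:4 E:5  edges: 1-p->1 2-p->0 2-q->2 3-p->2 3-p->3
1. fire R1 via {0↦0, 1↦2, 2↦1}  →  V:4 E:4  edges: 2-p->0 2-q->2 3-p->2 3-p->3
2. fire R1 via {0↦0, 1↦2, 2↦3}  →  V:4 E:3  edges: 2-p->0 2-q->2 3-p->2
final graph: no rule applies after step 2

Answer: 2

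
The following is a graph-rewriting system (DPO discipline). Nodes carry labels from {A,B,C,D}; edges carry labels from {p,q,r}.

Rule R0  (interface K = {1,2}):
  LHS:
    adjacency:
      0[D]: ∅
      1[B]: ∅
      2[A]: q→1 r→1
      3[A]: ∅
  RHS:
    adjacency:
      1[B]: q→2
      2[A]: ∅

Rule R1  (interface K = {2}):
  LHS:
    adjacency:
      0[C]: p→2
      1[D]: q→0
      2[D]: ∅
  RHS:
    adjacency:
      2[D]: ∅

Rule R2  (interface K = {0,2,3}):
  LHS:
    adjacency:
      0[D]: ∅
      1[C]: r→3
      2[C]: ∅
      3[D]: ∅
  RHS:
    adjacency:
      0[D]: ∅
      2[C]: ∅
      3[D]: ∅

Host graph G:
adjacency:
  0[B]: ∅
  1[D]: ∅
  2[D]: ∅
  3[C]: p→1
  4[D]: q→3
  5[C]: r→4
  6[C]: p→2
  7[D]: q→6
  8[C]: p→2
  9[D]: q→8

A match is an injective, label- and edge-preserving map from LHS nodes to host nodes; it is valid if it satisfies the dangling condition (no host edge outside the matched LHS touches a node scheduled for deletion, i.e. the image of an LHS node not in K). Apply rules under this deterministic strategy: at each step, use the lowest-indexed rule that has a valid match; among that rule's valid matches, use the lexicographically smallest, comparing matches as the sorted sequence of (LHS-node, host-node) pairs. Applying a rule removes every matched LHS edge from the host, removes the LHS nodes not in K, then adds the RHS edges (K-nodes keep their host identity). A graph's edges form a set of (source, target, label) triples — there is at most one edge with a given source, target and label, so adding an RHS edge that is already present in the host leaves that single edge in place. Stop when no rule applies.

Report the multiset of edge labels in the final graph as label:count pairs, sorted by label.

initial: |V|=10 |E|=7  E = 3-p->1 4-q->3 5-r->4 6-p->2 7-q->6 8-p->2 9-q->8
step 1: apply R1 at {0↦6, 1↦7, 2↦2}  → |V|=8 |E|=5  E = 3-p->1 4-q->3 5-r->4 8-p->2 9-q->8
step 2: apply R1 at {0↦8, 1↦9, 2↦2}  → |V|=6 |E|=3  E = 3-p->1 4-q->3 5-r->4
step 3: apply R2 at {0↦1, 1↦5, 2↦3, 3↦4}  → |V|=5 |E|=2  E = 3-p->1 4-q->3
step 4: apply R1 at {0↦3, 1↦4, 2↦1}  → |V|=3 |E|=0  E = ∅
normal form: no rule applies after step 4
NF edges: []

Answer: (no edges)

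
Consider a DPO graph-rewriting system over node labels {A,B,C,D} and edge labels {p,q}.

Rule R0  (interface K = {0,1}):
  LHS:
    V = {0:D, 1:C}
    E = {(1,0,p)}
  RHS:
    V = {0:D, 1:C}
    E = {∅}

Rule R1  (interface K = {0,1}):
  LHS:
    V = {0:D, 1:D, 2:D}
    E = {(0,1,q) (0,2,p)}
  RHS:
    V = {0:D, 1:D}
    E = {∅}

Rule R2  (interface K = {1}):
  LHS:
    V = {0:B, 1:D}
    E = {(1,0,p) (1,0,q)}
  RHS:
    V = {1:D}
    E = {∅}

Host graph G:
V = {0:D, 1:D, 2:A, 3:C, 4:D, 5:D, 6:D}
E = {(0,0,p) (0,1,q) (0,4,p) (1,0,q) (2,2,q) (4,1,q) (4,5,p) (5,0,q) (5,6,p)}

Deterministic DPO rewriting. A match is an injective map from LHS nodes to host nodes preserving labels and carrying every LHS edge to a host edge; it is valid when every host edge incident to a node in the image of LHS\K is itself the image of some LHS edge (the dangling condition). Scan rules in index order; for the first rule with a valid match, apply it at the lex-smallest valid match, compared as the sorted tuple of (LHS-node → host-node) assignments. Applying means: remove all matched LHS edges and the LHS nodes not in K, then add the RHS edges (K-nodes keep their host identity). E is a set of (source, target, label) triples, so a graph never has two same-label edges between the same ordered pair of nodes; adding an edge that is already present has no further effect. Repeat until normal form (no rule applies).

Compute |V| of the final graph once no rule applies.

Answer: 4

Rewrite trace:
[0] host  ⇒  7 nodes, 9 edges  {0-p->0 0-q->1 0-p->4 1-q->0 2-q->2 4-q->1 4-p->5 5-q->0 5-p->6}
[1] R1 @ {0↦5, 1↦0, 2↦6}  ⇒  6 nodes, 7 edges  {0-p->0 0-q->1 0-p->4 1-q->0 2-q->2 4-q->1 4-p->5}
[2] R1 @ {0↦4, 1↦1, 2↦5}  ⇒  5 nodes, 5 edges  {0-p->0 0-q->1 0-p->4 1-q->0 2-q->2}
[3] R1 @ {0↦0, 1↦1, 2↦4}  ⇒  4 nodes, 3 edges  {0-p->0 1-q->0 2-q->2}
normal form: no rule applies after step 3
NF nodes: {0:D, 1:D, 2:A, 3:C}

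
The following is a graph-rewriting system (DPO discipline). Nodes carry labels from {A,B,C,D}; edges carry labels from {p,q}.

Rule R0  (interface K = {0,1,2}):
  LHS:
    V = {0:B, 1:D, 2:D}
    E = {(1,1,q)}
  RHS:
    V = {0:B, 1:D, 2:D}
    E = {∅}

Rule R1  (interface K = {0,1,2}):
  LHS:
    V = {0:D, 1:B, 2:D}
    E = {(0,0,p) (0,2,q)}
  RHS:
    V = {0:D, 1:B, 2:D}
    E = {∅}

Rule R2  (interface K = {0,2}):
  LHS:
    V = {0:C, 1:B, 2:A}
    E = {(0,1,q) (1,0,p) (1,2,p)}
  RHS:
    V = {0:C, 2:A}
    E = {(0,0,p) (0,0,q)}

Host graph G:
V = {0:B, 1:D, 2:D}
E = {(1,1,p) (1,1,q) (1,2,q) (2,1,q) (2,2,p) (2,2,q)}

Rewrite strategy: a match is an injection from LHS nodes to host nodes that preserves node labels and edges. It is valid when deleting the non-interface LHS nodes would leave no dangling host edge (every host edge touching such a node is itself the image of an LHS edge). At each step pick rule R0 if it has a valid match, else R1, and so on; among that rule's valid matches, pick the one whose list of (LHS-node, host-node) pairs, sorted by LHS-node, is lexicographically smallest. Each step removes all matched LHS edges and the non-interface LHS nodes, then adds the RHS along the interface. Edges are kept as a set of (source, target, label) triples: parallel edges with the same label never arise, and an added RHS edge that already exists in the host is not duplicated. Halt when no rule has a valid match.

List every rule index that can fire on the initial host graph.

Answer: [R0,R1]

Derivation:
R0: 2 valid matches — {0↦0, 1↦1, 2↦2}, {0↦0, 1↦2, 2↦1}
R1: 2 valid matches — {0↦1, 1↦0, 2↦2}, {0↦2, 1↦0, 2↦1}
R2: no valid match — LHS pattern not found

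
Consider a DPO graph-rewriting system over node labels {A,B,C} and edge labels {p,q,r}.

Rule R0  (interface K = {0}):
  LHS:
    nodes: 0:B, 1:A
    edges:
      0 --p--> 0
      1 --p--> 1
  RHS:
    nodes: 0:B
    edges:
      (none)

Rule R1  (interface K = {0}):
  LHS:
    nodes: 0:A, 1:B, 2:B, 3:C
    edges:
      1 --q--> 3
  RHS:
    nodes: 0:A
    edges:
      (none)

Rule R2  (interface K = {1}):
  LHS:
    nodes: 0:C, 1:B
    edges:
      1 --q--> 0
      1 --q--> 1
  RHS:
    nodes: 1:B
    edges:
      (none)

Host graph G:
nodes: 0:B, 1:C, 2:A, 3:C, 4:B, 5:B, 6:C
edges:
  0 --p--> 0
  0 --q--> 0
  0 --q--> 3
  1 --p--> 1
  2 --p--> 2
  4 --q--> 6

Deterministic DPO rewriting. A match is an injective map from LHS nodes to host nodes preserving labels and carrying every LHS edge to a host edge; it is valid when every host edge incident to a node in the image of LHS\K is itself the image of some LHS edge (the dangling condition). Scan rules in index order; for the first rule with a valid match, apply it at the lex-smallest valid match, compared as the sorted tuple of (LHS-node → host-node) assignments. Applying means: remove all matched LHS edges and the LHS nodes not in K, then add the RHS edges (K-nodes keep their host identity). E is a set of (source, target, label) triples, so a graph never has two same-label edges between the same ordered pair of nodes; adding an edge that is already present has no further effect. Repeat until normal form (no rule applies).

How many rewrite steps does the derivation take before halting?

start.  V:7 E:6  edges: 0-p->0 0-q->0 0-q->3 1-p->1 2-p->2 4-q->6
1. fire R0 via {0↦0, 1↦2}  →  V:6 E:4  edges: 0-q->0 0-q->3 1-p->1 4-q->6
2. fire R2 via {0↦3, 1↦0}  →  V:5 E:2  edges: 1-p->1 4-q->6
normal form: no rule applies after step 2

Answer: 2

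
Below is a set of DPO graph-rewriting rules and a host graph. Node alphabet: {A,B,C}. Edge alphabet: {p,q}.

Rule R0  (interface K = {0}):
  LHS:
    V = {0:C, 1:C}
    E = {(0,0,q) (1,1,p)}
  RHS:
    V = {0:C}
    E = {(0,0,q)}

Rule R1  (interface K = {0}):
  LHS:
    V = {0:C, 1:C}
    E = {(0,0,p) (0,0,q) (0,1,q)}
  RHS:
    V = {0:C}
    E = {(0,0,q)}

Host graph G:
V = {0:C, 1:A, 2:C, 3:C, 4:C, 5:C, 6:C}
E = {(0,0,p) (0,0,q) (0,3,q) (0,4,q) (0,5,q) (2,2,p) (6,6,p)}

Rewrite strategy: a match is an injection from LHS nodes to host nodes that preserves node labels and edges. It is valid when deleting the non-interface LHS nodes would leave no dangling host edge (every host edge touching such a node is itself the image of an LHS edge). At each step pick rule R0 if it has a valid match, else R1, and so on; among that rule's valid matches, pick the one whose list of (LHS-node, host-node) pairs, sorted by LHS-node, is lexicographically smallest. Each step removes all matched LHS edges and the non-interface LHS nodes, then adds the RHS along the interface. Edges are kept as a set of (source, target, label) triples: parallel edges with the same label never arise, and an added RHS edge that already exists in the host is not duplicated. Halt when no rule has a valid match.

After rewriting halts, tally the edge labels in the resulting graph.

Answer: q:3

Rewrite trace:
start.  V:7 E:7  edges: 0-p->0 0-q->0 0-q->3 0-q->4 0-q->5 2-p->2 6-p->6
1. fire R0 via {0↦0, 1↦2}  →  V:6 E:6  edges: 0-p->0 0-q->0 0-q->3 0-q->4 0-q->5 6-p->6
2. fire R0 via {0↦0, 1↦6}  →  V:5 E:5  edges: 0-p->0 0-q->0 0-q->3 0-q->4 0-q->5
3. fire R1 via {0↦0, 1↦3}  →  V:4 E:3  edges: 0-q->0 0-q->4 0-q->5
normal form: no rule applies after step 3
NF edges: [(0, 0, 'q'), (0, 4, 'q'), (0, 5, 'q')]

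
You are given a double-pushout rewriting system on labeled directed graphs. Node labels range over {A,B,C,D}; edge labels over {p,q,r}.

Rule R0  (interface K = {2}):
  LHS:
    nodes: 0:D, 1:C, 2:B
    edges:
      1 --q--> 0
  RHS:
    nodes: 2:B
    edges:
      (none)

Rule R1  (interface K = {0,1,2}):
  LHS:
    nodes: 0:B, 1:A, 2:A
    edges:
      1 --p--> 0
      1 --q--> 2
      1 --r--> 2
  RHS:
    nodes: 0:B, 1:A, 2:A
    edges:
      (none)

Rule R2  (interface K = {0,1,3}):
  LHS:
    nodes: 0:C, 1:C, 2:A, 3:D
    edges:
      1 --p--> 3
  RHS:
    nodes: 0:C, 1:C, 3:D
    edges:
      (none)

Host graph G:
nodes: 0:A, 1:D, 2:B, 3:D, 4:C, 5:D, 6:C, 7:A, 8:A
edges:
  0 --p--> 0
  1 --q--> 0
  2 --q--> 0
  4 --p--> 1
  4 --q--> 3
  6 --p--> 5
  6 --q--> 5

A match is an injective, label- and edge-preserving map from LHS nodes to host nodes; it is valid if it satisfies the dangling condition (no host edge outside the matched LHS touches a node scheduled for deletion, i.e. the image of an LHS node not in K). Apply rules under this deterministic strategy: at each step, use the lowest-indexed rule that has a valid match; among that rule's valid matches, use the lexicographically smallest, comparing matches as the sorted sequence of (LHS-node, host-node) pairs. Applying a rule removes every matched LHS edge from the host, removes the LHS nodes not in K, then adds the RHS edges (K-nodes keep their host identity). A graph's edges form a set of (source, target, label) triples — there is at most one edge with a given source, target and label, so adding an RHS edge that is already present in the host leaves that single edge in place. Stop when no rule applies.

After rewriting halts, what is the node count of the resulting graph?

Answer: 6

Rewrite trace:
[0] host  ⇒  9 nodes, 7 edges  {0-p->0 1-q->0 2-q->0 4-p->1 4-q->3 6-p->5 6-q->5}
[1] R2 @ {0↦4, 1↦6, 2↦7, 3↦5}  ⇒  8 nodes, 6 edges  {0-p->0 1-q->0 2-q->0 4-p->1 4-q->3 6-q->5}
[2] R0 @ {0↦5, 1↦6, 2↦2}  ⇒  6 nodes, 5 edges  {0-p->0 1-q->0 2-q->0 4-p->1 4-q->3}
final graph: no rule applies after step 2
NF nodes: {0:A, 1:D, 2:B, 3:D, 4:C, 8:A}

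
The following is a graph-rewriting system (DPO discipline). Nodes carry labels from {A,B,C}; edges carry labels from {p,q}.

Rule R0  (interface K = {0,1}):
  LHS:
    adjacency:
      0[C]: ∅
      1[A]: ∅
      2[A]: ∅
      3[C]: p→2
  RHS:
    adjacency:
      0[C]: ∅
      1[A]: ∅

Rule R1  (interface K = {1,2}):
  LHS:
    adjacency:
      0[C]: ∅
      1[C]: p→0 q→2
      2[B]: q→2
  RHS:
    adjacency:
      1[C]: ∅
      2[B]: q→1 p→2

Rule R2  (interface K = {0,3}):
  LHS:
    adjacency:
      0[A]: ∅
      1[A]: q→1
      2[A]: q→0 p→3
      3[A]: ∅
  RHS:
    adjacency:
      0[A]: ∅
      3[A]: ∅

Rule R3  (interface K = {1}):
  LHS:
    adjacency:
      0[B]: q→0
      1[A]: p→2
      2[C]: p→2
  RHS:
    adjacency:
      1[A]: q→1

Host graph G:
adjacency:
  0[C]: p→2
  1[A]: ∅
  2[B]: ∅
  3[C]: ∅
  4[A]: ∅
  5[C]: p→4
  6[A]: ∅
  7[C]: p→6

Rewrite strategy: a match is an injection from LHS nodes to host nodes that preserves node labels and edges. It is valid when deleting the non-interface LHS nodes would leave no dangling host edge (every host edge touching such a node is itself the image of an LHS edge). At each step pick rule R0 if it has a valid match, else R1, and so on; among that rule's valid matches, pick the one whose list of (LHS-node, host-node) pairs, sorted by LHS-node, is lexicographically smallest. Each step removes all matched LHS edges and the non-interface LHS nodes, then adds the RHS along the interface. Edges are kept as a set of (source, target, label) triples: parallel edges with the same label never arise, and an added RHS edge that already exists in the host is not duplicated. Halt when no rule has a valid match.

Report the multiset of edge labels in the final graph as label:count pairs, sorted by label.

[0] host  ⇒  8 nodes, 3 edges  {0-p->2 5-p->4 7-p->6}
[1] R0 @ {0↦0, 1↦1, 2↦4, 3↦5}  ⇒  6 nodes, 2 edges  {0-p->2 7-p->6}
[2] R0 @ {0↦0, 1↦1, 2↦6, 3↦7}  ⇒  4 nodes, 1 edges  {0-p->2}
final graph: no rule applies after step 2
NF edges: [(0, 2, 'p')]

Answer: p:1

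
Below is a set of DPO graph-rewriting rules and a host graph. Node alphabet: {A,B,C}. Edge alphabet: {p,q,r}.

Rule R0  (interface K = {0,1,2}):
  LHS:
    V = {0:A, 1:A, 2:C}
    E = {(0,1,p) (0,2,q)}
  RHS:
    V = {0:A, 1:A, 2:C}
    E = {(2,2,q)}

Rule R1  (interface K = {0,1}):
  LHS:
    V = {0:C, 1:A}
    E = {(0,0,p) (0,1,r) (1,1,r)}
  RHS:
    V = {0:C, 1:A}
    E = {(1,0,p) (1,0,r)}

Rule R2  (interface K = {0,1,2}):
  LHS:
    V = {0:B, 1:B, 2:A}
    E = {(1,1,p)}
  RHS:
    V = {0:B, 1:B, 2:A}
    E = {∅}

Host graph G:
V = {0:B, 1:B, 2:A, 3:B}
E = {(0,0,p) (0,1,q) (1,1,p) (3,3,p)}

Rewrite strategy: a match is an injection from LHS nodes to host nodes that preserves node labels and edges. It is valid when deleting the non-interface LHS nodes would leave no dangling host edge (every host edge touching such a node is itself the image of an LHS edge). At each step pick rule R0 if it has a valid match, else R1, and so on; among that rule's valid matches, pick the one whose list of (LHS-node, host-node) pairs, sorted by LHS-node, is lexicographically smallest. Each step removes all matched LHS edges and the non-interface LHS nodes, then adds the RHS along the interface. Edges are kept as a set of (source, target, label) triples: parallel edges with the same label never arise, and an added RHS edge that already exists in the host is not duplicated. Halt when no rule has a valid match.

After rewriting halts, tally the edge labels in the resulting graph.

initial: |V|=4 |E|=4  E = 0-p->0 0-q->1 1-p->1 3-p->3
step 1: apply R2 at {0↦0, 1↦1, 2↦2}  → |V|=4 |E|=3  E = 0-p->0 0-q->1 3-p->3
step 2: apply R2 at {0↦0, 1↦3, 2↦2}  → |V|=4 |E|=2  E = 0-p->0 0-q->1
step 3: apply R2 at {0↦1, 1↦0, 2↦2}  → |V|=4 |E|=1  E = 0-q->1
normal form: no rule applies after step 3
NF edges: [(0, 1, 'q')]

Answer: q:1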